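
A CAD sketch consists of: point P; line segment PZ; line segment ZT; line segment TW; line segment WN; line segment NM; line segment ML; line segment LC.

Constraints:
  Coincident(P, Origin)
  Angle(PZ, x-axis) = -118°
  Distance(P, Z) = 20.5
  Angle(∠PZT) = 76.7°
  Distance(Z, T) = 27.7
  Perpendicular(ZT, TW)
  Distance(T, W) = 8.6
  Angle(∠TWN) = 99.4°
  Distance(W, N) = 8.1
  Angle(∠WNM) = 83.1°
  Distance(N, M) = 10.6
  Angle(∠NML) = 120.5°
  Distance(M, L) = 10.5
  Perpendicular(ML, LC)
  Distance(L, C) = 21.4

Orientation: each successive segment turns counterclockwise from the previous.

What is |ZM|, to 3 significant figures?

19.3

P is at the origin; PZ runs at -118.0° with length 20.5, so Z = (-9.62, -18.1). ∠PZT = 76.7° gives ZT at -14.7° from the x-axis; with |ZT| = 27.7, T = (17.2, -25.1). ZT is perpendicular to TW, so TW runs at 75.3°; with |TW| = 8.6, W = (19.4, -16.8). ∠TWN = 99.4° gives WN at 156° from the x-axis; with |WN| = 8.1, N = (12.0, -13.5). ∠WNM = 83.1° gives NM at -107° from the x-axis; with |NM| = 10.6, M = (8.82, -23.6). Then |ZM| = |M − Z| = 19.3.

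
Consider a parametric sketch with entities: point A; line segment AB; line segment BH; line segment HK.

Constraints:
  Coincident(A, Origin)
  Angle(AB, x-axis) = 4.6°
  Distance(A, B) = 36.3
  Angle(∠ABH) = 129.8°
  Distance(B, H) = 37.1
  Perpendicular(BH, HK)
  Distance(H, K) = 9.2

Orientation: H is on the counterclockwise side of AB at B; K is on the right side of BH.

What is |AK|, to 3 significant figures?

70.8

∠ABH = 129.8°, so BH runs at 4.6° + (180° − 129.8°) = 54.8° from the x-axis; with |BH| = 37.1, H = B + 37.1·(cos 54.8°, sin 54.8°) = (57.6, 33.2). BH ⟂ HK; with |HK| = 9.2 on the right of BH, K = H + 9.2·(0.817, -0.576) = (65.1, 27.9). Then |AK| = |K − A| = 70.8.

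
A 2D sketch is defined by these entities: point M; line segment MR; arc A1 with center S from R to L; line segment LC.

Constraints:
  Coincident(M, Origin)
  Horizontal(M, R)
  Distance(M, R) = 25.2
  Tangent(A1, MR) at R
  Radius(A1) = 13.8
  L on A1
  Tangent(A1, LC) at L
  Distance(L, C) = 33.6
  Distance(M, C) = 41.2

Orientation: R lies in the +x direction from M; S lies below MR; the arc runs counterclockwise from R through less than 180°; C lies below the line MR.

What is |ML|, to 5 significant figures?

15.325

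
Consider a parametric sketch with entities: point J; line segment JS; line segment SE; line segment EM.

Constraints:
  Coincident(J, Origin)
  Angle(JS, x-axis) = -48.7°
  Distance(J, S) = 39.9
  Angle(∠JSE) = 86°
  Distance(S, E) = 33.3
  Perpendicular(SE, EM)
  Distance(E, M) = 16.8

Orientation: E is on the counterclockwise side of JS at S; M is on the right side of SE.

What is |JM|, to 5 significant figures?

64.305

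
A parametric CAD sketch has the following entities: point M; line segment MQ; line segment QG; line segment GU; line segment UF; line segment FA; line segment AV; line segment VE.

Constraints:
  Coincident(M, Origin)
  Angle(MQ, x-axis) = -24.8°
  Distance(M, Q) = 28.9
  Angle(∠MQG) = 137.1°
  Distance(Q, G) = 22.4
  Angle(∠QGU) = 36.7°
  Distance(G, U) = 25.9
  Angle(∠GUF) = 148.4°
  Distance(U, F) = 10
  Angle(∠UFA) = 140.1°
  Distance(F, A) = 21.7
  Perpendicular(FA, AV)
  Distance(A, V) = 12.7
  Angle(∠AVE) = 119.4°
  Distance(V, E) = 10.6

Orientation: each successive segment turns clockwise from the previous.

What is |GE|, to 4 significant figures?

31.22

FA ⟂ AV, so AV runs at -12.50°; with |AV| = 12.7, V = (25.03, 7.808). ∠AVE = 119.4° gives VE at -73.10° from the x-axis; with |VE| = 10.6, E = (28.11, -2.335). Then |GE| = |E − G| = 31.22.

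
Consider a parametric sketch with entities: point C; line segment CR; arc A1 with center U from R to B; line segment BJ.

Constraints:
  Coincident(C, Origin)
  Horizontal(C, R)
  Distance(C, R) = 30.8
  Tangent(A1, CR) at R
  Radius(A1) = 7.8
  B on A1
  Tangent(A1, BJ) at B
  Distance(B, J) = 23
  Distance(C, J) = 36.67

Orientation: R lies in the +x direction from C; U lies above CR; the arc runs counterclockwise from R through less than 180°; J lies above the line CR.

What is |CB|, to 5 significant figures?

38.820

Checks: |UB| = 7.800 ✓; ∠(UB, BJ) = 90.00° ✓; |BJ| = 23.00 ✓; |CJ| = 36.67 ✓.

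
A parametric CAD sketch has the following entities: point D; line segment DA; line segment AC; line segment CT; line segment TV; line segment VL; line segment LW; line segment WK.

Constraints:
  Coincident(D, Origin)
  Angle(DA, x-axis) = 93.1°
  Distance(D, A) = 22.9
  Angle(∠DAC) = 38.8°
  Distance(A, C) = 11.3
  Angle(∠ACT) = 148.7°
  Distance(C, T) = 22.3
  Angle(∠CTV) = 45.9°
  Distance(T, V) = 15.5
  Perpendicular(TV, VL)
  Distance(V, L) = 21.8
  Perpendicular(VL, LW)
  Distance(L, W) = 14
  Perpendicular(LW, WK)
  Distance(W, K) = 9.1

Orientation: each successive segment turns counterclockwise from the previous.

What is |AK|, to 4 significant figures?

25.70

D is at the origin; DA runs at 93.1° with length 22.9, so A = (-1.238, 22.87). ∠DAC = 38.8° gives AC at -125.7° from the x-axis; with |AC| = 11.3, C = (-7.832, 13.69). ∠ACT = 148.7° gives CT at -94.40° from the x-axis; with |CT| = 22.3, T = (-9.543, -8.544). ∠CTV = 45.9° gives TV at 39.70° from the x-axis; with |TV| = 15.5, V = (2.382, 1.357). TV is perpendicular to VL, so VL runs at 129.7°; with |VL| = 21.8, L = (-11.54, 18.13). VL is perpendicular to LW, so LW runs at -140.3°; with |LW| = 14.0, W = (-22.31, 9.187). LW ⟂ WK, so WK runs at -50.30°; with |WK| = 9.1, K = (-16.50, 2.185). Then |AK| = |K − A| = 25.70.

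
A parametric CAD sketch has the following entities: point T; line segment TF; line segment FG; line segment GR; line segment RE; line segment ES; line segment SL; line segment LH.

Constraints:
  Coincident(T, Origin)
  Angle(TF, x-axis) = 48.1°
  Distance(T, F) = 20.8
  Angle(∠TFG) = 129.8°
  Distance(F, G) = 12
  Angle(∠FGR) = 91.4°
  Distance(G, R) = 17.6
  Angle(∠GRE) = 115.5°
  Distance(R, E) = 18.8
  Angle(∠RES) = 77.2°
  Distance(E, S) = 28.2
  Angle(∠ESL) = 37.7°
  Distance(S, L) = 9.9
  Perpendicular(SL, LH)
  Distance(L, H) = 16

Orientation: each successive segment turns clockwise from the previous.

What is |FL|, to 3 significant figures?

5.96

T is at the origin; TF runs at 48.1° with length 20.8, so F = (13.9, 15.5). ∠TFG = 129.8° gives FG at -2.10° from the x-axis; with |FG| = 12.0, G = (25.9, 15.0). ∠FGR = 91.4° gives GR at -90.7° from the x-axis; with |GR| = 17.6, R = (25.7, -2.56). ∠GRE = 115.5° gives RE at -155° from the x-axis; with |RE| = 18.8, E = (8.60, -10.4). ∠RES = 77.2° gives ES at 102° from the x-axis; with |ES| = 28.2, S = (2.74, 17.1). ∠ESL = 37.7° gives SL at -40.3° from the x-axis; with |SL| = 9.9, L = (10.3, 10.7). Then |FL| = |L − F| = 5.96.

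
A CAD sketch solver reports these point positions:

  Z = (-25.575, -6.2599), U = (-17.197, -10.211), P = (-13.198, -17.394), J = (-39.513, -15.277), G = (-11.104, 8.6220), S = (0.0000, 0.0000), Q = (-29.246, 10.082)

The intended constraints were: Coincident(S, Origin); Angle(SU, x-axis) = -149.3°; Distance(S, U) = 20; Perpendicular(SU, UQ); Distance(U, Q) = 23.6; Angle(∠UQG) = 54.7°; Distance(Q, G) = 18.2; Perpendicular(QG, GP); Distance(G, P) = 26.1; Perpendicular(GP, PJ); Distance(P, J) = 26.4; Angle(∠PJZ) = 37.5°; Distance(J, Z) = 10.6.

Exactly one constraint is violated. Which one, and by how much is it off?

Distance(J, Z) = 10.6 — off by 6.00.

S = (0.00, 0.00) ✓; SU at -149.3° ✓; |SU| = 20.00 ✓; ∠(SU, UQ) = 90.00° ✓; |UQ| = 23.60 ✓; ∠UQG = 54.70° ✓; |QG| = 18.20 ✓; ∠(QG, GP) = 90.00° ✓; |GP| = 26.10 ✓; ∠(GP, PJ) = 90.00° ✓; |PJ| = 26.40 ✓; ∠PJZ = 37.50° ✓; |JZ| = 16.60 ✗.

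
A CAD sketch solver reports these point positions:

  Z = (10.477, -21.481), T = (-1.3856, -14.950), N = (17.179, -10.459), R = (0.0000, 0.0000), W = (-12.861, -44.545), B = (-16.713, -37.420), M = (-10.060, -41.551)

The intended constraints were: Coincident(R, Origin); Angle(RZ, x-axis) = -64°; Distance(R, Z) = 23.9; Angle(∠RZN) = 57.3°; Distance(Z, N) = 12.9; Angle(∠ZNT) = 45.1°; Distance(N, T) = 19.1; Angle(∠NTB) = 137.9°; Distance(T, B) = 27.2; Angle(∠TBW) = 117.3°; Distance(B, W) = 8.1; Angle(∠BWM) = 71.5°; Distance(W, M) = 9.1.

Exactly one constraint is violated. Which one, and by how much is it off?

Distance(W, M) = 9.1 — off by 5.00.

R = (0.00, 0.00) ✓; RZ at -64.00° ✓; |RZ| = 23.90 ✓; ∠RZN = 57.30° ✓; |ZN| = 12.90 ✓; ∠ZNT = 45.10° ✓; |NT| = 19.10 ✓; ∠NTB = 137.9° ✓; |TB| = 27.20 ✓; ∠TBW = 117.3° ✓; |BW| = 8.100 ✓; ∠BWM = 71.49° ✓; |WM| = 4.100 ✗.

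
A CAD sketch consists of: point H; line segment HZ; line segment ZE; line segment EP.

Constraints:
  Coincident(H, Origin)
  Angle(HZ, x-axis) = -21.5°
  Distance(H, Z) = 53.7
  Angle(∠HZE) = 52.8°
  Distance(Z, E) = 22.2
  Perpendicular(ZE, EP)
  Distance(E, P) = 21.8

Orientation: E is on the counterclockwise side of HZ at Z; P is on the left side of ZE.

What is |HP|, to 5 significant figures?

23.352

H is at the origin; HZ runs at -21.5° with length 53.7, so Z = 53.7·(cos -21.5°, sin -21.5°) = (49.963, -19.681). ∠HZE = 52.8°, so ZE runs at -21.5° + (180° − 52.8°) = 105.70° from the x-axis; with |ZE| = 22.2, E = Z + 22.2·(cos 105.70°, sin 105.70°) = (43.956, 1.6906). ZE is perpendicular to EP; with |EP| = 21.8 on the left of ZE, P = E + 21.8·(-0.96269, -0.27060) = (22.969, -4.2084). Then |HP| = |P − H| = 23.352.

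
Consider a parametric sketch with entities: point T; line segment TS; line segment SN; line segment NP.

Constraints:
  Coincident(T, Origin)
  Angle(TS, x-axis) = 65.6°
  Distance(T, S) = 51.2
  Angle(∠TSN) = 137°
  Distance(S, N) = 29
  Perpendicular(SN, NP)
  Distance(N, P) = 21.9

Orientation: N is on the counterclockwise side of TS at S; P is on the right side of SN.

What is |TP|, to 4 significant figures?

87.43

T is at the origin; TS runs at 65.6° with length 51.2, so S = 51.2·(cos 65.6°, sin 65.6°) = (21.15, 46.63). ∠TSN = 137.0°, so SN runs at 65.6° + (180° − 137.0°) = 108.6° from the x-axis; with |SN| = 29.0, N = S + 29.0·(cos 108.6°, sin 108.6°) = (11.90, 74.11). SN is perpendicular to NP; with |NP| = 21.9 on the right of SN, P = N + 21.9·(0.9478, 0.3190) = (32.66, 81.10). Then |TP| = |P − T| = 87.43.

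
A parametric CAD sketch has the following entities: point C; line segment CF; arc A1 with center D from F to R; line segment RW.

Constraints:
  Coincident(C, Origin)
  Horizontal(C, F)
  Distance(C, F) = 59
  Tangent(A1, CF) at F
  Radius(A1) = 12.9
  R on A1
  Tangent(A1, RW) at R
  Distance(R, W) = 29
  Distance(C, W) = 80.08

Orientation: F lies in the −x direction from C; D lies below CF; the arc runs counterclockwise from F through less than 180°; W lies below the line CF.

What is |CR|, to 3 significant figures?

73.3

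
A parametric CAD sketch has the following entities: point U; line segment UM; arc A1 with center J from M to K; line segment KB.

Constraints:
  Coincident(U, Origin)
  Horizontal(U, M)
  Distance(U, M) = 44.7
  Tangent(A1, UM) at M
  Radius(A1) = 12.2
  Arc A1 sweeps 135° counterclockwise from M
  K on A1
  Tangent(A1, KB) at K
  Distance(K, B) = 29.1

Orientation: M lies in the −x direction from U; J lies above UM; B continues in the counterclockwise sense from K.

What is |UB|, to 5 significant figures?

70.168

U is at the origin; UM is horizontal with |UM| = 44.7 and M on the −x side, so M = (-44.700, 0.0000). Tangency of A1 to UM means the radius JM is perpendicular to UM, so J = M + (0, 12.2) = (-44.700, 12.200). On A1, M sits at bearing -90° from J; a 135° counterclockwise sweep puts K at bearing 45°, so K = J + 12.2·(cos 45°, sin 45°) = (-36.073, 20.827). Since A1 is tangent to KB there, JK ⟂ KB, so KB runs along (−sin 45°, cos 45°); with |KB| = 29.1, B = (-56.650, 41.404). Then |UB| = |B − U| = 70.168.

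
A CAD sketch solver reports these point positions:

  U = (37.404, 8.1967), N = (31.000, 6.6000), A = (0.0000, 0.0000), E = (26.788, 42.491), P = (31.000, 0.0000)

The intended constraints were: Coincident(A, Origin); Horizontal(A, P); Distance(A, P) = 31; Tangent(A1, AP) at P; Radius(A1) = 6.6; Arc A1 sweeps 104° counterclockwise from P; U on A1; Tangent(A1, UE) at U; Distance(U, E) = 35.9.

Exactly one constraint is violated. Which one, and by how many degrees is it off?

Tangent(A1, UE) at U — off by 3.20°.

A = (0.00, 0.00) ✓; A.y = 0.00, P.y = 0.00 ✓; |AP| = 31.00 ✓; ∠(NP, PA) = 90.00° ✓; |NP| = 6.600 ✓; bearing(N→U) − bearing(N→P) = 104.0° ✓; |NU| = 6.600 ✓; ∠(NU, UE) = 86.80° ✗; |UE| = 35.90 ✓.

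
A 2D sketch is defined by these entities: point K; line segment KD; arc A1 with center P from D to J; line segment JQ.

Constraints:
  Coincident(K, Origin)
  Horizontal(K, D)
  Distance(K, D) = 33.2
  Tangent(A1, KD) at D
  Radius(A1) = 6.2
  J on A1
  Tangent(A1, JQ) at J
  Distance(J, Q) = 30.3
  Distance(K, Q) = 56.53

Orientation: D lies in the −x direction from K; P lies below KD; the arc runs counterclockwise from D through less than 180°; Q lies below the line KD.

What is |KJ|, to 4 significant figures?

39.65

K is at the origin; KD is horizontal with |KD| = 33.2 and D on the −x side, so D = (-33.20, 0.000). The tangent condition forces PD to be normal to KD, so P = D + (0, -6.2) = (-33.20, -6.200). Since PJ ⟂ JQ (tangency), |PQ| = √(6.2² + 30.3²) = 30.93 regardless of where J sits on A1. So Q lies on both circle(K, 56.53) and circle(P, 30.93); the below-KD intersection is Q = (-44.36, -35.05). J is the foot of the tangent from Q: J = (-39.31, -5.168).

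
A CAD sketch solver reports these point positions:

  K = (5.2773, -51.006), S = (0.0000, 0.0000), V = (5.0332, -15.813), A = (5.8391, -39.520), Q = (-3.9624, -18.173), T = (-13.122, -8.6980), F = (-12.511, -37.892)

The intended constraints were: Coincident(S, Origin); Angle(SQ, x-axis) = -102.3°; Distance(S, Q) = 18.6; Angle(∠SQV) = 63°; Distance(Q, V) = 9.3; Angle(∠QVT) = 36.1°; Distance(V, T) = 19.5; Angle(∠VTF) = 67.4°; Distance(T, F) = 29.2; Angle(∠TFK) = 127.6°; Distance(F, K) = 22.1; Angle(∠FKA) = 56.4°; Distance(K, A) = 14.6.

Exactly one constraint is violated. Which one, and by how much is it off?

Distance(K, A) = 14.6 — off by 3.10.

S = (0.00, 0.00) ✓; SQ at -102.3° ✓; |SQ| = 18.60 ✓; ∠SQV = 63.00° ✓; |QV| = 9.300 ✓; ∠QVT = 36.10° ✓; |VT| = 19.50 ✓; ∠VTF = 67.40° ✓; |TF| = 29.20 ✓; ∠TFK = 127.6° ✓; |FK| = 22.10 ✓; ∠FKA = 56.40° ✓; |KA| = 11.50 ✗.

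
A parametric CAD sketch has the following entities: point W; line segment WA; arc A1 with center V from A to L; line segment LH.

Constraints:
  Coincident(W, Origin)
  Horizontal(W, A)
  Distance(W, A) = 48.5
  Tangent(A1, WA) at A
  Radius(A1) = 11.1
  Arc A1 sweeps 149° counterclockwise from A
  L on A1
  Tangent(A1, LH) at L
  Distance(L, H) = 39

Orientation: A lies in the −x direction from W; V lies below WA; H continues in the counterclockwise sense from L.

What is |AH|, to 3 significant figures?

49.2

W is at the origin; WA is horizontal with |WA| = 48.5 and A on the −x side, so A = (-48.5, 0.00). Tangency of A1 to WA means the radius VA is perpendicular to WA, so V = A + (0, -11.1) = (-48.5, -11.1). On A1, A sits at bearing 90° from V; a 149° counterclockwise sweep puts L at bearing 239°, so L = V + 11.1·(cos 239°, sin 239°) = (-54.2, -20.6). The tangent condition forces VL to be normal to LH, so LH runs along (−sin 239°, cos 239°); with |LH| = 39.0, H = (-20.8, -40.7). Then |AH| = |H − A| = 49.2.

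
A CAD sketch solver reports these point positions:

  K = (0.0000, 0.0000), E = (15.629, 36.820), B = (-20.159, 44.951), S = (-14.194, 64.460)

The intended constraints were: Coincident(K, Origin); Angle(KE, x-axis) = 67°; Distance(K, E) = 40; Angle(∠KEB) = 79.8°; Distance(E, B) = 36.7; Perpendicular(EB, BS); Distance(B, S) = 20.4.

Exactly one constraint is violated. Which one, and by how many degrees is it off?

Perpendicular(EB, BS) — off by 4.20°.

K = (0.00, 0.00) ✓; KE at 67.00° ✓; |KE| = 40.00 ✓; ∠KEB = 79.80° ✓; |EB| = 36.70 ✓; ∠(EB, BS) = 94.20° ✗; |BS| = 20.40 ✓.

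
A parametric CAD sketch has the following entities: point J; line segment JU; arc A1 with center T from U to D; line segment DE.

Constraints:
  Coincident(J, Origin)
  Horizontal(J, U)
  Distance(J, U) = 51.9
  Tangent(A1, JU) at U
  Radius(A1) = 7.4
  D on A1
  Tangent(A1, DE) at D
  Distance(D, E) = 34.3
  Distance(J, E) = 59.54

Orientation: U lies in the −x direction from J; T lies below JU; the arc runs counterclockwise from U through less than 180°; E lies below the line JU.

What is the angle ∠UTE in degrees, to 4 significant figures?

165.1°

Checks: |JU| = 51.90 ✓; |TD| = 7.400 ✓; ∠(TD, DE) = 90.00° ✓; |DE| = 34.30 ✓; |JE| = 59.54 ✓.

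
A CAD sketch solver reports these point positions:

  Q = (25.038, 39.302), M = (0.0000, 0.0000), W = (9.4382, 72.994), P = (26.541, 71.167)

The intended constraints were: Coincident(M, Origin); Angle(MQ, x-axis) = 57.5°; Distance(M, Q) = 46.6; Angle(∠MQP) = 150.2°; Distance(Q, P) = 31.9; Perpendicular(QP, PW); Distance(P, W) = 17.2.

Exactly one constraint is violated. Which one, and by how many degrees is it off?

Perpendicular(QP, PW) — off by 3.40°.

M = (0.00, 0.00) ✓; MQ at 57.50° ✓; |MQ| = 46.60 ✓; ∠MQP = 150.2° ✓; |QP| = 31.90 ✓; ∠(QP, PW) = 86.60° ✗; |PW| = 17.20 ✓.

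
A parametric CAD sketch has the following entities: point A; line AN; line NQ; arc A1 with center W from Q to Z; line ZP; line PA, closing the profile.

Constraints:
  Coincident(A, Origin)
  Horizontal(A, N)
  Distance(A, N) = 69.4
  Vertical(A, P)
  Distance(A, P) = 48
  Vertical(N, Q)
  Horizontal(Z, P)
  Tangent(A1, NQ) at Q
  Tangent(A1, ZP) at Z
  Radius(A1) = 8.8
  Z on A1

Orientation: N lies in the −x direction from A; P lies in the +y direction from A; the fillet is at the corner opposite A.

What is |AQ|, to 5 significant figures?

79.706

A is at the origin; AN is horizontal with |AN| = 69.4 and N on the −x side, so N = (-69.400, 0.0000). AP is vertical with |AP| = 48.0 and P on the +y side, so P = (0.0000, 48.000). The virtual corner opposite A is at (-69.400, 48.000). Tangency of A1 to NQ means the radius WQ is perpendicular to NQ and tangency of A1 to ZP means the radius WZ is perpendicular to ZP, with radius 8.8, so the center W sits 8.8 in from both sides at W = (-60.600, 39.200). That places the tangent points at Q = (-69.400, 39.200) on NQ and Z = (-60.600, 48.000) on ZP. Then |AQ| = |Q − A| = 79.706.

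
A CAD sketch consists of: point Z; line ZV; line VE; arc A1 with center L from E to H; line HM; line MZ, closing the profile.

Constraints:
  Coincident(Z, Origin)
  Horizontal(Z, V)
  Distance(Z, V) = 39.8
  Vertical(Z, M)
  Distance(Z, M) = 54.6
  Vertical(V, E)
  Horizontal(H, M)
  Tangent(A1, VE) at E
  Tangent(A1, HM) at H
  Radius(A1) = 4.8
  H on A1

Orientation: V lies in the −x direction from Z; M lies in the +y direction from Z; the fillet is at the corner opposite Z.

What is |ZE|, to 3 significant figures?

63.8

The virtual corner opposite Z is at (-39.8, 54.6). Since A1 is tangent to VE there, LE ⟂ VE and the tangent condition forces LH to be normal to HM, with radius 4.8, so the center L sits 4.8 in from both sides at L = (-35.0, 49.8). That places the tangent points at E = (-39.8, 49.8) on VE and H = (-35.0, 54.6) on HM. Then |ZE| = |E − Z| = 63.8.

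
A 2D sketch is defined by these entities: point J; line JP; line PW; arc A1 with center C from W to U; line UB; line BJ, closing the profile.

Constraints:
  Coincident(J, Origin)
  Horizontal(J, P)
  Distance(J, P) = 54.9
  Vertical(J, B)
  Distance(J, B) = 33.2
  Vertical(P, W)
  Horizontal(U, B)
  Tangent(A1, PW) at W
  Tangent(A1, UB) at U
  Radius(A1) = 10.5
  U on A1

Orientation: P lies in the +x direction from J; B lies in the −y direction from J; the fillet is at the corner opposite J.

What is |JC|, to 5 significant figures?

49.866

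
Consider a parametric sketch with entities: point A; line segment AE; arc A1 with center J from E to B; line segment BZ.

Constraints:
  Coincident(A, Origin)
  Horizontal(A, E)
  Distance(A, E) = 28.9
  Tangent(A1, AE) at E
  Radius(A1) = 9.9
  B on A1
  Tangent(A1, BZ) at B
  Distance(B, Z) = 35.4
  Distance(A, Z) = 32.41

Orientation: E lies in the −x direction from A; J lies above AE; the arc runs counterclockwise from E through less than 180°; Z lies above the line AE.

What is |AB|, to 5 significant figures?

21.331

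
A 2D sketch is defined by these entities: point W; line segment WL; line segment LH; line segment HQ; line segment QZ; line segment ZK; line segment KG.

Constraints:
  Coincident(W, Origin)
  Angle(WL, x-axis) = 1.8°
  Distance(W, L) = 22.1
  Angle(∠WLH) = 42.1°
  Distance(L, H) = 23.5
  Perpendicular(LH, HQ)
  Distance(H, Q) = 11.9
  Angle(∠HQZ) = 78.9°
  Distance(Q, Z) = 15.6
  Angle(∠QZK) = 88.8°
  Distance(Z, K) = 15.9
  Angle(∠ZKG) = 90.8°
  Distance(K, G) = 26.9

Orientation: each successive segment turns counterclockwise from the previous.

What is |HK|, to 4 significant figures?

13.64

W is at the origin; WL runs at 1.8° with length 22.1, so L = (22.09, 0.6942). ∠WLH = 42.1° gives LH at 139.7° from the x-axis; with |LH| = 23.5, H = (4.166, 15.89). LH is perpendicular to HQ, so HQ runs at -130.3°; with |HQ| = 11.9, Q = (-3.530, 6.818). ∠HQZ = 78.9° gives QZ at -29.20° from the x-axis; with |QZ| = 15.6, Z = (10.09, -0.7926). ∠QZK = 88.8° gives ZK at 62.00° from the x-axis; with |ZK| = 15.9, K = (17.55, 13.25). Then |HK| = |K − H| = 13.64.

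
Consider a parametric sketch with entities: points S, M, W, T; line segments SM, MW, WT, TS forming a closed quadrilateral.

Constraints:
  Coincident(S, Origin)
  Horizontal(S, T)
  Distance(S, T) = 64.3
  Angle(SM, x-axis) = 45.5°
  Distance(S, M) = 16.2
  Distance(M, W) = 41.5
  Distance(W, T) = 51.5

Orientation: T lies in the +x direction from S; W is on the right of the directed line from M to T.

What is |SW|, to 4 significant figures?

35.86

S is at the origin; ST is horizontal with |ST| = 64.3 and T in +x, so T = (64.3, 0). SM runs at 45.5° with |SM| = 16.2, so M = (11.35, 11.55). W is determined by |MW| = 41.5 and |WT| = 51.5 together: it lies at the intersection of circle(M, 41.5) and circle(T, 51.5). With |MT| = 54.19, the foot of the radical line on MT is 18.52 from M and the perpendicular offset is √(41.5² − 18.52²) = 37.14. Taking the right-of-MT solution: W = (21.52, -28.68).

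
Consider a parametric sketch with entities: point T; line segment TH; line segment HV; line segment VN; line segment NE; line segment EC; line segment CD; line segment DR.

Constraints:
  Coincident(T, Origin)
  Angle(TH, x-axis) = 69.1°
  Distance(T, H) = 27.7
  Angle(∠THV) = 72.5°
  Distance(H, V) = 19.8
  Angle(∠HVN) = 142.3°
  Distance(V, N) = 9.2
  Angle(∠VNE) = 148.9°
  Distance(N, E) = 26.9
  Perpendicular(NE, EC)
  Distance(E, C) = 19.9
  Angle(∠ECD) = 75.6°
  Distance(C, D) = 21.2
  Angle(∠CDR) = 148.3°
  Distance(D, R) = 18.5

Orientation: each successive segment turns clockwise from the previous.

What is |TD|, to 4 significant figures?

12.10

T is at the origin; TH runs at 69.1° with length 27.7, so H = (9.882, 25.88). ∠THV = 72.5° gives HV at -38.40° from the x-axis; with |HV| = 19.8, V = (25.40, 13.58). ∠HVN = 142.3° gives VN at -76.10° from the x-axis; with |VN| = 9.2, N = (27.61, 4.648). ∠VNE = 148.9° gives NE at -107.2° from the x-axis; with |NE| = 26.9, E = (19.65, -21.05). NE is perpendicular to EC, so EC runs at 162.8°; with |EC| = 19.9, C = (0.6443, -15.16). ∠ECD = 75.6° gives CD at 58.40° from the x-axis; with |CD| = 21.2, D = (11.75, 2.892). Then |TD| = |D − T| = 12.10.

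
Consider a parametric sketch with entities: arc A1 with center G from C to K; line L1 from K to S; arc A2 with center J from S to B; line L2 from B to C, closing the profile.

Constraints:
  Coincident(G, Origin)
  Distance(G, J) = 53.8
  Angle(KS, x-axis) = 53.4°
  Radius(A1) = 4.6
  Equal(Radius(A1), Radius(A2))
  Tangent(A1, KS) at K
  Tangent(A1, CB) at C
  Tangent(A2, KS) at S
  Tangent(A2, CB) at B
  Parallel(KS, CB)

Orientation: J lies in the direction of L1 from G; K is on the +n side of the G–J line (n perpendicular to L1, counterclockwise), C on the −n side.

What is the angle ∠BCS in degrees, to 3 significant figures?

9.70°

The slot axis is L1's direction at 53.4°, so u = (cos 53.4°, sin 53.4°) = (0.596, 0.803) and n = (−sin 53.4°, cos 53.4°) = (-0.803, 0.596). G is at the origin and J lies 53.8 along u from G, so J = 53.8·u = (32.1, 43.2). Tangency of A1 to both parallel lines with radius 4.6 puts K and C at G ± 4.6·n: K = (-3.69, 2.74), C = (3.69, -2.74). Equal radii place S and B the same way about J: S = J + 4.6·n = (28.4, 45.9), B = J − 4.6·n = (35.8, 40.4). Then cos ∠BCS = CB·CS / (|CB||CS|), giving 9.70°.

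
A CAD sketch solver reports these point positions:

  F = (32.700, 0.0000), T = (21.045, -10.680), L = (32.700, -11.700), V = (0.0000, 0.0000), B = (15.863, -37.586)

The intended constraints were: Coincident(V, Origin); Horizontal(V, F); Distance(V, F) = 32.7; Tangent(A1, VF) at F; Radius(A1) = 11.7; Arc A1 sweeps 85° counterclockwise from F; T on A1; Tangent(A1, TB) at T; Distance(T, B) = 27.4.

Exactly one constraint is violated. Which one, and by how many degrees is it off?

Tangent(A1, TB) at T — off by 5.90°.

V = (0.00, 0.00) ✓; V.y = 0.00, F.y = 0.00 ✓; |VF| = 32.70 ✓; ∠(LF, FV) = 90.00° ✓; |LF| = 11.70 ✓; bearing(L→T) − bearing(L→F) = 85.00° ✓; |LT| = 11.70 ✓; ∠(LT, TB) = 95.90° ✗; |TB| = 27.40 ✓.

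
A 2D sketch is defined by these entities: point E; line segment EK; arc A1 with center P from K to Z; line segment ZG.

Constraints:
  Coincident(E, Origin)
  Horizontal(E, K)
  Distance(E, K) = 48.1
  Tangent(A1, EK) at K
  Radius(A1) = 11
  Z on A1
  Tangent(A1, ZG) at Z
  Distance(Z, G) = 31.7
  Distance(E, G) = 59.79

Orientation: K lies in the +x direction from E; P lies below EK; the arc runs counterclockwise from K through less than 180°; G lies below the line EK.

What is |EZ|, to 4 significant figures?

39.14

E is at the origin; EK is horizontal with |EK| = 48.1 and K on the +x side, so K = (48.10, 0.000). Since A1 is tangent to EK there, PK ⟂ EK, so P = K + (0, -11) = (48.10, -11.00). Since PZ ⟂ ZG (tangency), |PG| = √(11.0² + 31.7²) = 33.55 regardless of where Z sits on A1. So G lies on both circle(E, 59.79) and circle(P, 33.55); the below-EK intersection is G = (40.76, -43.74). Z is the foot of the tangent from G: Z = (37.17, -12.25).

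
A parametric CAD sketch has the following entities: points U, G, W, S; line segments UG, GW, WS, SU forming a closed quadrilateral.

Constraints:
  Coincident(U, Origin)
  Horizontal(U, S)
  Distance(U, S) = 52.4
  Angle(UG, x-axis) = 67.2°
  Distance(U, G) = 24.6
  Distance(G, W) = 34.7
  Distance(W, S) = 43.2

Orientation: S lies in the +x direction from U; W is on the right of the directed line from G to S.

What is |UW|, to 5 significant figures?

16.207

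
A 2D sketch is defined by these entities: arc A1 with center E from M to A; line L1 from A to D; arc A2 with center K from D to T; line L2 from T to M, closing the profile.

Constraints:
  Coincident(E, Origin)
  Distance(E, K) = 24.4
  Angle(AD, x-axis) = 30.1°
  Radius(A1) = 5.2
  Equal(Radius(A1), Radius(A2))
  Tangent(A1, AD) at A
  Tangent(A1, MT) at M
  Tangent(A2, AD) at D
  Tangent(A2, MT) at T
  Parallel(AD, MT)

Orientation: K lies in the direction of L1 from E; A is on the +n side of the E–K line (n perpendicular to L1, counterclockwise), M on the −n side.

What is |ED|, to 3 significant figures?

24.9

The slot axis is L1's direction at 30.1°, so u = (cos 30.1°, sin 30.1°) = (0.865, 0.502) and n = (−sin 30.1°, cos 30.1°) = (-0.502, 0.865). E is at the origin and K lies 24.4 along u from E, so K = 24.4·u = (21.1, 12.2). Tangency of A1 to both parallel lines with radius 5.2 puts A and M at E ± 5.2·n: A = (-2.61, 4.50), M = (2.61, -4.50). Equal radii place D and T the same way about K: D = K + 5.2·n = (18.5, 16.7), T = K − 5.2·n = (23.7, 7.74). Then |ED| = |D − E| = 24.9.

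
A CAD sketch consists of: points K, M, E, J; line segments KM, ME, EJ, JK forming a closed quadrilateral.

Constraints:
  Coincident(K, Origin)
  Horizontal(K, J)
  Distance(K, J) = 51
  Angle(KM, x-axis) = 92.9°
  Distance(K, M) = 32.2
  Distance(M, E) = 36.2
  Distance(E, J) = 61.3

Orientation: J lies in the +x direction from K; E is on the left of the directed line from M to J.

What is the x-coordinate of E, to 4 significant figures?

25.74

K is at the origin; KJ is horizontal with |KJ| = 51.0 and J in +x, so J = (51.0, 0). KM runs at 92.9° with |KM| = 32.2, so M = (-1.629, 32.16). E is determined by |ME| = 36.2 and |EJ| = 61.3 together: it lies at the intersection of circle(M, 36.2) and circle(J, 61.3). With |MJ| = 61.68, the foot of the radical line on MJ is 11.00 from M and the perpendicular offset is √(36.2² − 11.00²) = 34.49. Taking the left-of-MJ solution: E = (25.74, 55.85).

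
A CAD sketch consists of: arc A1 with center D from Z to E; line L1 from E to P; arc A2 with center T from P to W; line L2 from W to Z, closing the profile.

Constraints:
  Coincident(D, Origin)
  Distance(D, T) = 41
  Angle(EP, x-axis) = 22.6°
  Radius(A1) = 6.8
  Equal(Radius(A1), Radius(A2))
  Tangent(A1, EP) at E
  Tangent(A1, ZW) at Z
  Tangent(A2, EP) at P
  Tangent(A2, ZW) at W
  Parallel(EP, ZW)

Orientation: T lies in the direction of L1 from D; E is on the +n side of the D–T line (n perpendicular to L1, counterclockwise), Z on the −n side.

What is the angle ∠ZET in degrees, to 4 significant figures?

80.58°

D is at the origin and T lies 41.0 along u from D, so T = 41.0·u = (37.85, 15.76). Tangency of A1 to both parallel lines with radius 6.8 puts E and Z at D ± 6.8·n: E = (-2.613, 6.278), Z = (2.613, -6.278). Then cos ∠ZET = EZ·ET / (|EZ||ET|), giving 80.58°.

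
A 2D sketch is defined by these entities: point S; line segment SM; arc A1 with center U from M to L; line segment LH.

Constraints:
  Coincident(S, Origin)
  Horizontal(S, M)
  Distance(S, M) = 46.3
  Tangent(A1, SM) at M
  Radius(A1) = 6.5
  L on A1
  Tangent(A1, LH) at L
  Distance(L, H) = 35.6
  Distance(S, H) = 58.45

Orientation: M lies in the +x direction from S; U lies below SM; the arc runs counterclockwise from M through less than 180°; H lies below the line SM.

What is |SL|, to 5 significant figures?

40.347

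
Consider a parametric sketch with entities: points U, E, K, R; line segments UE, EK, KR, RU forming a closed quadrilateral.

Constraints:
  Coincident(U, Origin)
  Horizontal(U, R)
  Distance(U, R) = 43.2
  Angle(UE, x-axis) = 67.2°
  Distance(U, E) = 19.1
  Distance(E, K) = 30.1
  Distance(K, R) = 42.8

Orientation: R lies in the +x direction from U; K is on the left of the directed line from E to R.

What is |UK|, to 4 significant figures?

48.53

Checks: |EK| = 30.10 ✓; |KR| = 42.80 ✓.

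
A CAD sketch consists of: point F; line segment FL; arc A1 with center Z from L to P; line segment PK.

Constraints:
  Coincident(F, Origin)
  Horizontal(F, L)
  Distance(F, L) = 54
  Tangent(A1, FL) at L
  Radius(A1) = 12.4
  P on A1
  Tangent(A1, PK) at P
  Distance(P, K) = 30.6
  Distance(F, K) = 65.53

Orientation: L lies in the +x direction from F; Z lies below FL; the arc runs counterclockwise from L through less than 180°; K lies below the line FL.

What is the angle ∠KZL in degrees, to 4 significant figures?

169.2°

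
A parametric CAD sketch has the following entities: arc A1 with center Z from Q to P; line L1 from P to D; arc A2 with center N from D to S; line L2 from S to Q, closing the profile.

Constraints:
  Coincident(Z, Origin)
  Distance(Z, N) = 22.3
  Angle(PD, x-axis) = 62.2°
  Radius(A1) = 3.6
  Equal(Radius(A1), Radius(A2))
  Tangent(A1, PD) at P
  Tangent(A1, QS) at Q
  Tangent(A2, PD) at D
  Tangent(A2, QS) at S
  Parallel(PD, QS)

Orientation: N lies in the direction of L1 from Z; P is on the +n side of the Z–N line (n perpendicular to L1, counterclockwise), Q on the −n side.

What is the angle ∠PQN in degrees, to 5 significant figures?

80.830°

The slot axis is L1's direction at 62.2°, so u = (cos 62.2°, sin 62.2°) = (0.46639, 0.88458) and n = (−sin 62.2°, cos 62.2°) = (-0.88458, 0.46639). Z is at the origin and N lies 22.3 along u from Z, so N = 22.3·u = (10.400, 19.726). Tangency of A1 to both parallel lines with radius 3.6 puts P and Q at Z ± 3.6·n: P = (-3.1845, 1.6790), Q = (3.1845, -1.6790). Then cos ∠PQN = QP·QN / (|QP||QN|), giving 80.830°.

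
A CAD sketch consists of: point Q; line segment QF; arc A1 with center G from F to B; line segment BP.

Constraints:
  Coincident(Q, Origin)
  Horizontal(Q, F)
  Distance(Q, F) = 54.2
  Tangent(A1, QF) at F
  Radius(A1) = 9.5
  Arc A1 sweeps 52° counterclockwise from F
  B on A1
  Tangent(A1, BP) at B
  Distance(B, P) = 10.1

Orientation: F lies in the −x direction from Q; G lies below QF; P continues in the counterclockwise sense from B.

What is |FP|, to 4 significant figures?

17.96

On A1, F sits at bearing 90° from G; a 52° counterclockwise sweep puts B at bearing 142°, so B = G + 9.5·(cos 142°, sin 142°) = (-61.69, -3.651). Tangency of A1 to BP means the radius GB is perpendicular to BP, so BP runs along (−sin 142°, cos 142°); with |BP| = 10.1, P = (-67.90, -11.61). Then |FP| = |P − F| = 17.96.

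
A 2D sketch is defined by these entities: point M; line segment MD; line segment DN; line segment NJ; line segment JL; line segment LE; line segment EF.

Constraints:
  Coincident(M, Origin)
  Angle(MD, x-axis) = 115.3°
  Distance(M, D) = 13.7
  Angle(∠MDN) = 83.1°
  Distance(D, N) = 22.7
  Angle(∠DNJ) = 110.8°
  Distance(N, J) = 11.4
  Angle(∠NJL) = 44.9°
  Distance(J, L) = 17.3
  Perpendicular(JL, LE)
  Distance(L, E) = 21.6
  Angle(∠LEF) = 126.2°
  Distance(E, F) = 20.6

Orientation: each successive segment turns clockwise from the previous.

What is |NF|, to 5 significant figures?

26.763

The perpendicularity gives LE at right angles to JL, so LE runs at 84.100°; with |LE| = 21.6, E = (7.9018, 33.981). ∠LEF = 126.2° gives EF at 30.300° from the x-axis; with |EF| = 20.6, F = (25.688, 44.374). Then |NF| = |F − N| = 26.763.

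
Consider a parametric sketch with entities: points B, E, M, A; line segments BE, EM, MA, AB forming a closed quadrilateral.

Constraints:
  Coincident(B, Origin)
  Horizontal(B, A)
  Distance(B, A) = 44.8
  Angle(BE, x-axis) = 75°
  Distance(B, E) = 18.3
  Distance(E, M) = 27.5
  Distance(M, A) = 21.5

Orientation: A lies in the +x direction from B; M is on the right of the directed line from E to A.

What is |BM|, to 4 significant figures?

23.57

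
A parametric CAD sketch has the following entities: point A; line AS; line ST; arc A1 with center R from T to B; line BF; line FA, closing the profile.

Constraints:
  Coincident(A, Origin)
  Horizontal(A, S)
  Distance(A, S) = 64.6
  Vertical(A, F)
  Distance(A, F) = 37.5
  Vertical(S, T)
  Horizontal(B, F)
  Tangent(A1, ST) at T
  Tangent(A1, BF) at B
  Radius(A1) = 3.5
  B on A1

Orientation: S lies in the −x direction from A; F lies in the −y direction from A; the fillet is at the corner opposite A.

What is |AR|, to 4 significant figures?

69.92

A is at the origin; AS is horizontal with |AS| = 64.6 and S on the −x side, so S = (-64.60, 0.000). AF is vertical with |AF| = 37.5 and F on the −y side, so F = (0.000, -37.50). The virtual corner opposite A is at (-64.60, -37.50). A1 meets ST tangentially, so RT is at right angles to ST and the tangent condition forces RB to be normal to BF, with radius 3.5, so the center R sits 3.5 in from both sides at R = (-61.10, -34.00). Then |AR| = |R − A| = 69.92.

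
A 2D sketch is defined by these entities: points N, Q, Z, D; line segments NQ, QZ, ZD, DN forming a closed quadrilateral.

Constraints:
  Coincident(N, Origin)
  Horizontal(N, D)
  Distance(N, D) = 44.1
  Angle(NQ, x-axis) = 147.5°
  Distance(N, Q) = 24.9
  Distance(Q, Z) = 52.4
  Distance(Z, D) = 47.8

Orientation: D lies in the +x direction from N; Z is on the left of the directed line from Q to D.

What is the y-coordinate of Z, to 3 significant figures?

42.6

N is at the origin; N and D share the same y with |ND| = 44.1 and D in +x, so D = (44.1, 0). NQ runs at 147.5° with |NQ| = 24.9, so Q = (-21.0, 13.4). Z is determined by |QZ| = 52.4 and |ZD| = 47.8 together: it lies at the intersection of circle(Q, 52.4) and circle(D, 47.8). With |QD| = 66.5, the foot of the radical line on QD is 36.7 from Q and the perpendicular offset is √(52.4² − 36.7²) = 37.4. Taking the left-of-QD solution: Z = (22.5, 42.6).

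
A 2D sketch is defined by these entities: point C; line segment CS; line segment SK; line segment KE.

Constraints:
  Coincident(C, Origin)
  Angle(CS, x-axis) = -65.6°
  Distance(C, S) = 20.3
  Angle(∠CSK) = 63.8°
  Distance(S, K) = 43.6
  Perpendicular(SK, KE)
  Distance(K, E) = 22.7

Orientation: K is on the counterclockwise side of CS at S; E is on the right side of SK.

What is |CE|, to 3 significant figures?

53.6

C is at the origin; CS runs at -65.6° with length 20.3, so S = 20.3·(cos -65.6°, sin -65.6°) = (8.39, -18.5). ∠CSK = 63.8°, so SK runs at -65.6° + (180° − 63.8°) = 50.6° from the x-axis; with |SK| = 43.6, K = S + 43.6·(cos 50.6°, sin 50.6°) = (36.1, 15.2). SK is perpendicular to KE; with |KE| = 22.7 on the right of SK, E = K + 22.7·(0.773, -0.635) = (53.6, 0.796). Then |CE| = |E − C| = 53.6.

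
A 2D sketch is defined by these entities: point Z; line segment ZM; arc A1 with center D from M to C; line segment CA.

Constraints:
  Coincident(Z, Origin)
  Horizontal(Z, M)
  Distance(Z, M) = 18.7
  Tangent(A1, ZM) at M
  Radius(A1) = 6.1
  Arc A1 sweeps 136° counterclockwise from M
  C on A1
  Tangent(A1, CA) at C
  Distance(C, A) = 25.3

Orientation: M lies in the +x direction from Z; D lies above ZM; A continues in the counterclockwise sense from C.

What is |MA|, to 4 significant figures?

31.34

Z is at the origin; Z and M share the same y with |ZM| = 18.7 and M on the +x side, so M = (18.70, 0.000). Tangency of A1 to ZM means the radius DM is perpendicular to ZM, so D = M + (0, 6.1) = (18.70, 6.100). On A1, M sits at bearing -90° from D; a 136° counterclockwise sweep puts C at bearing 46°, so C = D + 6.1·(cos 46°, sin 46°) = (22.94, 10.49). A1 meets CA tangentially, so DC is at right angles to CA, so CA runs along (−sin 46°, cos 46°); with |CA| = 25.3, A = (4.738, 28.06). Then |MA| = |A − M| = 31.34.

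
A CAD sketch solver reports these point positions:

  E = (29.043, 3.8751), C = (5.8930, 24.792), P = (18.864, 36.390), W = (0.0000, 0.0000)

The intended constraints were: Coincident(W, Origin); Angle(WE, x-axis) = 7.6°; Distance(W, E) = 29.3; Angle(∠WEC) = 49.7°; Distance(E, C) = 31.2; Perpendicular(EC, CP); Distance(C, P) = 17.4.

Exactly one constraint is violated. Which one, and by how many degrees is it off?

Perpendicular(EC, CP) — off by 6.10°.

W = (0.00, 0.00) ✓; WE at 7.600° ✓; |WE| = 29.30 ✓; ∠WEC = 49.70° ✓; |EC| = 31.20 ✓; ∠(EC, CP) = 96.10° ✗; |CP| = 17.40 ✓.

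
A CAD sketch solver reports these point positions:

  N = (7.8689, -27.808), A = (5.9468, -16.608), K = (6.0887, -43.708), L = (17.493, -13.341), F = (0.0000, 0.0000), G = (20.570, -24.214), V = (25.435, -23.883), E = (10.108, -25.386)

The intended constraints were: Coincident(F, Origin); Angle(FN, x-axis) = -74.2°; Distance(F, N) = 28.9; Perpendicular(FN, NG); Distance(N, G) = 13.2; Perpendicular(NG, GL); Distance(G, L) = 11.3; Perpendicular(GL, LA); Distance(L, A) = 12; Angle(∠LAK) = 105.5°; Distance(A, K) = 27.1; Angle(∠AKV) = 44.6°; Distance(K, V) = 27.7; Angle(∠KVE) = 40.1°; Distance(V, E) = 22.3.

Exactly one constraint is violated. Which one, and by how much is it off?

Distance(V, E) = 22.3 — off by 6.90.

F = (0.00, 0.00) ✓; FN at -74.20° ✓; |FN| = 28.90 ✓; ∠(FN, NG) = 90.00° ✓; |NG| = 13.20 ✓; ∠(NG, GL) = 90.00° ✓; |GL| = 11.30 ✓; ∠(GL, LA) = 90.00° ✓; |LA| = 12.00 ✓; ∠LAK = 105.5° ✓; |AK| = 27.10 ✓; ∠AKV = 44.60° ✓; |KV| = 27.70 ✓; ∠KVE = 40.10° ✓; |VE| = 15.40 ✗.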